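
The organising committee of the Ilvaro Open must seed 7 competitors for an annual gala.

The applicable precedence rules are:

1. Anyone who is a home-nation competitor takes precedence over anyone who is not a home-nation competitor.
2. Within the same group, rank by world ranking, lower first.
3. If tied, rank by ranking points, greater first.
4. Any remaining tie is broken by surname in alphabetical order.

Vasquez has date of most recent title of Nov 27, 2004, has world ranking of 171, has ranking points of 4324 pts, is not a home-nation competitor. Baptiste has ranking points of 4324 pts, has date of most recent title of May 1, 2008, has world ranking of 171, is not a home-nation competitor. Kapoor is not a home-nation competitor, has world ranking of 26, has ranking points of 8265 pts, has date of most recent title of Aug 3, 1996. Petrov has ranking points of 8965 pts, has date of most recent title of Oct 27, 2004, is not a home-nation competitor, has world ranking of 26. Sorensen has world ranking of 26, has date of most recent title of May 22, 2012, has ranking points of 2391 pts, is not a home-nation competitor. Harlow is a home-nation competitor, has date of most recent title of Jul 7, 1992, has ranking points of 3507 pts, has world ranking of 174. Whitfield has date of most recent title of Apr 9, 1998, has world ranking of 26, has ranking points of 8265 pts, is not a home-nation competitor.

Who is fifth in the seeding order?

Sorensen

By the first rule: Harlow (a home-nation competitor); then Petrov, Kapoor, Whitfield, Sorensen, Baptiste and Vasquez (each not a home-nation competitor).
Among Petrov, Kapoor, Whitfield, Sorensen, Baptiste and Vasquez, by world ranking (lower first): Petrov, Kapoor, Whitfield and Sorensen (26) before Baptiste and Vasquez (171).
Among Petrov, Kapoor, Whitfield and Sorensen, by ranking points (higher first): Petrov (8965 pts) before Kapoor and Whitfield (8265 pts) before Sorensen (2391 pts).
Among Kapoor and Whitfield, alphabetically by surname: Kapoor before Whitfield.
Baptiste and Vasquez both have ranking points 4324 pts, so the next rule applies.
Among Baptiste and Vasquez, alphabetically by surname: Baptiste before Vasquez.
Order: Harlow, Petrov, Kapoor, Whitfield, Sorensen, Baptiste, Vasquez.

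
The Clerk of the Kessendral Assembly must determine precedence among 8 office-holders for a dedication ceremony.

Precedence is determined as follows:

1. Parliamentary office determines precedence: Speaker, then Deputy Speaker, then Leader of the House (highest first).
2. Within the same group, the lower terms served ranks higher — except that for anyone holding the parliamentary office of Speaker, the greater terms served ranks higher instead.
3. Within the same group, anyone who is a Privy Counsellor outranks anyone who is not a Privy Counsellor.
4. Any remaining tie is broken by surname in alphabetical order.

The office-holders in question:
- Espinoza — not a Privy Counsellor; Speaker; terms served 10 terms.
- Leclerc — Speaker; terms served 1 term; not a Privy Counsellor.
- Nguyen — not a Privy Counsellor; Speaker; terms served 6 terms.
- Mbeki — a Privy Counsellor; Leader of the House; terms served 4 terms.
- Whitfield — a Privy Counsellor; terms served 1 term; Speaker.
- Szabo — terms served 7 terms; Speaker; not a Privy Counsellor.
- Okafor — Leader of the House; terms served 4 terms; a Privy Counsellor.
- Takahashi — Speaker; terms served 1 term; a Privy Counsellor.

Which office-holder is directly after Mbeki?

Okafor

By parliamentary office: Espinoza, Szabo, Nguyen, Takahashi, Whitfield and Leclerc (Speaker); then Mbeki and Okafor (Leader of the House).
Among Espinoza, Szabo, Nguyen, Takahashi, Whitfield and Leclerc, by terms served (higher first) (reversed rule for this group): Espinoza (10 terms) before Szabo (7 terms) before Nguyen (6 terms) before Takahashi, Whitfield and Leclerc (1 term).
Among Takahashi, Whitfield and Leclerc, a Privy Counsellor before not a Privy Counsellor: Takahashi and Whitfield (a Privy Counsellor) before Leclerc (not a Privy Counsellor).
Among Takahashi and Whitfield, alphabetically by surname: Takahashi before Whitfield.
Mbeki and Okafor both have terms served 4 terms, so the next rule applies.
Mbeki and Okafor are each a Privy Counsellor, so the next rule applies.
Among Mbeki and Okafor, alphabetically by surname: Mbeki before Okafor.
Order: Espinoza, Szabo, Nguyen, Takahashi, Whitfield, Leclerc, Mbeki, Okafor.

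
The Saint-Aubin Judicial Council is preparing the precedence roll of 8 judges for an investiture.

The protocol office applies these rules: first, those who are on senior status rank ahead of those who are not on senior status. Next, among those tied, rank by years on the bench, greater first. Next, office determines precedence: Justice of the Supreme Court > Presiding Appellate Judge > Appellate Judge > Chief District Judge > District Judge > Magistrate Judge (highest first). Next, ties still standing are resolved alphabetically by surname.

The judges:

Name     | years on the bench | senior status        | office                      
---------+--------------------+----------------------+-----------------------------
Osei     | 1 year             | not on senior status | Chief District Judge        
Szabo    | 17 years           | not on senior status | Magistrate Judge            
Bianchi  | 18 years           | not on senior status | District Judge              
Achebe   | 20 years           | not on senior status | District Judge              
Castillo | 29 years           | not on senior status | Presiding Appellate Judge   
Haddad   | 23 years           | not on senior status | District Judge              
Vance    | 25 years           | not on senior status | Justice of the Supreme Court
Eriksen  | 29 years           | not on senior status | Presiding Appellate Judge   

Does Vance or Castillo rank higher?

Castillo

By the first rule: Castillo, Eriksen, Vance, Haddad, Achebe, Bianchi, Szabo and Osei (each not on senior status).
Among Castillo, Eriksen, Vance, Haddad, Achebe, Bianchi, Szabo and Osei, by years on the bench (higher first): Castillo and Eriksen (29 years) before Vance (25 years) before Haddad (23 years) before Achebe (20 years) before Bianchi (18 years) before Szabo (17 years) before Osei (1 year).
Castillo and Eriksen are each Presiding Appellate Judge, so the next rule applies.
Among Castillo and Eriksen, alphabetically by surname: Castillo before Eriksen.
So Castillo takes precedence.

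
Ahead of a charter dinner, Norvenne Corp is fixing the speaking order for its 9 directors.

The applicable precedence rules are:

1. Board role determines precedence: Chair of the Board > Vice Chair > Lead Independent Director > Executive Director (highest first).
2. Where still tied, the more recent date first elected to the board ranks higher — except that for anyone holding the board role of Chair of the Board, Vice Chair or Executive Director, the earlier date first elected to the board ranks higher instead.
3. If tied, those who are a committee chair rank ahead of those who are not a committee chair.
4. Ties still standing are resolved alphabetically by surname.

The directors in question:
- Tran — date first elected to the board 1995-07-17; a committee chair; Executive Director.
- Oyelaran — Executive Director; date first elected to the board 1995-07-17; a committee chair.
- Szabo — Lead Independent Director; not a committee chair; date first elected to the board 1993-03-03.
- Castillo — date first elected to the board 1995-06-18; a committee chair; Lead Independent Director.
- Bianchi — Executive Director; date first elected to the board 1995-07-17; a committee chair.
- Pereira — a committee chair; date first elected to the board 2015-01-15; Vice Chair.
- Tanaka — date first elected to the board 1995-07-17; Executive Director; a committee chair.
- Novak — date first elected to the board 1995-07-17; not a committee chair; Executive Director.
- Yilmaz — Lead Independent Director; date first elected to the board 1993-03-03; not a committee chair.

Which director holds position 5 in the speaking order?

By board role: Pereira (Vice Chair); then Castillo, Szabo and Yilmaz (Lead Independent Director); then Bianchi, Oyelaran, Tanaka, Tran and Novak (Executive Director).
Among Castillo, Szabo and Yilmaz, by date first elected to the board (later first): Castillo (1995-06-18) before Szabo and Yilmaz (1993-03-03).
Szabo and Yilmaz are each not a committee chair, so the next rule applies.
Among Szabo and Yilmaz, alphabetically by surname: Szabo before Yilmaz.
Bianchi, Oyelaran, Tanaka, Tran and Novak all have date first elected to the board 1995-07-17, so the next rule applies.
Among Bianchi, Oyelaran, Tanaka, Tran and Novak, a committee chair before not a committee chair: Bianchi, Oyelaran, Tanaka and Tran (a committee chair) before Novak (not a committee chair).
Among Bianchi, Oyelaran, Tanaka and Tran, alphabetically by surname: Bianchi before Oyelaran before Tanaka before Tran.
Order: Pereira, Castillo, Szabo, Yilmaz, Bianchi, Oyelaran, Tanaka, Tran, Novak.

Bianchi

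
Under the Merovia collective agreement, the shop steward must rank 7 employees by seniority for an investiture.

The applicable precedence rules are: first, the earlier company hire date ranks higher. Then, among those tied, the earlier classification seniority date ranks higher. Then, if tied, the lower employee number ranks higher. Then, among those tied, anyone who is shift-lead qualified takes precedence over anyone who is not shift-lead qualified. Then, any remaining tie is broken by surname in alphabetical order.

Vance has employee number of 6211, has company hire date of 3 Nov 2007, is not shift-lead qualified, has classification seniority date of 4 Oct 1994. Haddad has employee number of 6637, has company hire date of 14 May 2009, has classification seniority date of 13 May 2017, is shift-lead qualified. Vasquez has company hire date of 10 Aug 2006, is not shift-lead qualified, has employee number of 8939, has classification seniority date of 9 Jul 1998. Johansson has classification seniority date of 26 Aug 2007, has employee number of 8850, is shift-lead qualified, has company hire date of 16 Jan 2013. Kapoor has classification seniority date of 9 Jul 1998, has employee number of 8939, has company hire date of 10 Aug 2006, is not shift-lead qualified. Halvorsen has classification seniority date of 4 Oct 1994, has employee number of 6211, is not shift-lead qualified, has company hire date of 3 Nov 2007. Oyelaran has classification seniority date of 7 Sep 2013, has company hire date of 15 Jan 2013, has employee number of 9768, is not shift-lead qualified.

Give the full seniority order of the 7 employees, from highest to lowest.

Kapoor, Vasquez, Halvorsen, Vance, Haddad, Oyelaran, Johansson

By company hire date (earlier first): Kapoor and Vasquez (both 10 Aug 2006); then Halvorsen and Vance (both 3 Nov 2007); then Haddad (14 May 2009); then Oyelaran (15 Jan 2013); then Johansson (16 Jan 2013).
Kapoor and Vasquez both have classification seniority date 9 Jul 1998, so the next rule applies.
Kapoor and Vasquez both have employee number 8939, so the next rule applies.
Kapoor and Vasquez are each not shift-lead qualified, so the next rule applies.
Among Kapoor and Vasquez, alphabetically by surname: Kapoor before Vasquez.
Halvorsen and Vance both have classification seniority date 4 Oct 1994, so the next rule applies.
Halvorsen and Vance both have employee number 6211, so the next rule applies.
Halvorsen and Vance are each not shift-lead qualified, so the next rule applies.
Among Halvorsen and Vance, alphabetically by surname: Halvorsen before Vance.
Full order: Kapoor, Vasquez, Halvorsen, Vance, Haddad, Oyelaran, Johansson.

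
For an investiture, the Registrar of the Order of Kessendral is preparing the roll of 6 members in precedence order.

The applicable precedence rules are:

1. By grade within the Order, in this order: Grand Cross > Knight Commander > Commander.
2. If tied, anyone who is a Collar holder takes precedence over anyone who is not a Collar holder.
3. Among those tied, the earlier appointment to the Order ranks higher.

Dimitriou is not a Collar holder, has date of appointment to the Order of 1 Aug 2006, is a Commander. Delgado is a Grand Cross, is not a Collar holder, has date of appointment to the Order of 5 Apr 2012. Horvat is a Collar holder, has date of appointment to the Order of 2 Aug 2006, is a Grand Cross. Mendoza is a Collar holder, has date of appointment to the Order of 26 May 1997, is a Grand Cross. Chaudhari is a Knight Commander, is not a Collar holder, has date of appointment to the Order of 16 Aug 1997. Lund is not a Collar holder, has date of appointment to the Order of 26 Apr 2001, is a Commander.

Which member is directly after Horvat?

By grade within the Order: Mendoza, Horvat and Delgado (Grand Cross); then Chaudhari (Knight Commander); then Lund and Dimitriou (Commander).
Among Mendoza, Horvat and Delgado, a Collar holder before not a Collar holder: Mendoza and Horvat (a Collar holder) before Delgado (not a Collar holder).
Among Mendoza and Horvat, by date of appointment to the Order (earlier first): Mendoza (26 May 1997) before Horvat (2 Aug 2006).
Lund and Dimitriou are each not a Collar holder, so the next rule applies.
Among Lund and Dimitriou, by date of appointment to the Order (earlier first): Lund (26 Apr 2001) before Dimitriou (1 Aug 2006).
Order: Mendoza, Horvat, Delgado, Chaudhari, Lund, Dimitriou.

Delgado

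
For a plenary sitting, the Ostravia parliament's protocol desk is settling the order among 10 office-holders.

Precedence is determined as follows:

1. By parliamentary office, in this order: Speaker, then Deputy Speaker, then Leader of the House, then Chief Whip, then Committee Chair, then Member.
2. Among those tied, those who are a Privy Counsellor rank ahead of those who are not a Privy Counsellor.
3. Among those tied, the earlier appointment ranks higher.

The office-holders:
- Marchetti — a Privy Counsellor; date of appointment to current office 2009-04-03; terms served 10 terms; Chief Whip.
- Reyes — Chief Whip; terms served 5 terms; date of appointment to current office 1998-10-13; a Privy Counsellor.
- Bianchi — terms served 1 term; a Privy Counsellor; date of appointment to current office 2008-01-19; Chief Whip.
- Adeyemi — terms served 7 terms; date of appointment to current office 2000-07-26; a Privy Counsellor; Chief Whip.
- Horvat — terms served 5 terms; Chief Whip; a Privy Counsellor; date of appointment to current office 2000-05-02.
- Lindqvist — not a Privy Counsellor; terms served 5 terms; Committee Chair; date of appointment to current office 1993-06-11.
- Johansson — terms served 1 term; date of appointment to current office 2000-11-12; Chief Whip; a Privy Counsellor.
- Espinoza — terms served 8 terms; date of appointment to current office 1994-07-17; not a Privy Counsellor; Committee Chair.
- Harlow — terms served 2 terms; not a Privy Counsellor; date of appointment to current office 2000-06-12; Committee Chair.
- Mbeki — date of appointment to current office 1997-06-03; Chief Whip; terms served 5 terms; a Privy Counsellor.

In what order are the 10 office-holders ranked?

By parliamentary office: Mbeki, Reyes, Horvat, Adeyemi, Johansson, Bianchi and Marchetti (Chief Whip); then Lindqvist, Espinoza and Harlow (Committee Chair).
Mbeki, Reyes, Horvat, Adeyemi, Johansson, Bianchi and Marchetti are each a Privy Counsellor, so the next rule applies.
Among Mbeki, Reyes, Horvat, Adeyemi, Johansson, Bianchi and Marchetti, by date of appointment to current office (earlier first): Mbeki (1997-06-03) before Reyes (1998-10-13) before Horvat (2000-05-02) before Adeyemi (2000-07-26) before Johansson (2000-11-12) before Bianchi (2008-01-19) before Marchetti (2009-04-03).
Lindqvist, Espinoza and Harlow are each not a Privy Counsellor, so the next rule applies.
Among Lindqvist, Espinoza and Harlow, by date of appointment to current office (earlier first): Lindqvist (1993-06-11) before Espinoza (1994-07-17) before Harlow (2000-06-12).
Full order: Mbeki, Reyes, Horvat, Adeyemi, Johansson, Bianchi, Marchetti, Lindqvist, Espinoza, Harlow.

Mbeki, Reyes, Horvat, Adeyemi, Johansson, Bianchi, Marchetti, Lindqvist, Espinoza, Harlow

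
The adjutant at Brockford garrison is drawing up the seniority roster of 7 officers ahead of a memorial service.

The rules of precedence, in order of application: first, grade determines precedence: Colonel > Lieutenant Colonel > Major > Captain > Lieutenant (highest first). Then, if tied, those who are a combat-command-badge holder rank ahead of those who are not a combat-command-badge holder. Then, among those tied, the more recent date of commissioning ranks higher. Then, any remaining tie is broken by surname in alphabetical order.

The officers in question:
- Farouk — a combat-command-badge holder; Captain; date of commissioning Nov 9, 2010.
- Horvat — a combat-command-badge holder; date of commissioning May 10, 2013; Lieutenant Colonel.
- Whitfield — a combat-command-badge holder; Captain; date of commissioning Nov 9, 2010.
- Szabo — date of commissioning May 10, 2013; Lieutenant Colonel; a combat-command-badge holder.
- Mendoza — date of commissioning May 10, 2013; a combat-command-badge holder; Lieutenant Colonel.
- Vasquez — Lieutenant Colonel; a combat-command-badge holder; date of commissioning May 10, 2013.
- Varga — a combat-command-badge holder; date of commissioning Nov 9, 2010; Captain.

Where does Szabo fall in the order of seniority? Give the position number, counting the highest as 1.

3

By grade: Horvat, Mendoza, Szabo and Vasquez (Lieutenant Colonel); then Farouk, Varga and Whitfield (Captain).
Horvat, Mendoza, Szabo and Vasquez are each a combat-command-badge holder, so the next rule applies.
Horvat, Mendoza, Szabo and Vasquez all have date of commissioning May 10, 2013, so the next rule applies.
Among Horvat, Mendoza, Szabo and Vasquez, alphabetically by surname: Horvat before Mendoza before Szabo before Vasquez.
Farouk, Varga and Whitfield are each a combat-command-badge holder, so the next rule applies.
Farouk, Varga and Whitfield all have date of commissioning Nov 9, 2010, so the next rule applies.
Among Farouk, Varga and Whitfield, alphabetically by surname: Farouk before Varga before Whitfield.
Order: Horvat, Mendoza, Szabo, Vasquez, Farouk, Varga, Whitfield. So position 3.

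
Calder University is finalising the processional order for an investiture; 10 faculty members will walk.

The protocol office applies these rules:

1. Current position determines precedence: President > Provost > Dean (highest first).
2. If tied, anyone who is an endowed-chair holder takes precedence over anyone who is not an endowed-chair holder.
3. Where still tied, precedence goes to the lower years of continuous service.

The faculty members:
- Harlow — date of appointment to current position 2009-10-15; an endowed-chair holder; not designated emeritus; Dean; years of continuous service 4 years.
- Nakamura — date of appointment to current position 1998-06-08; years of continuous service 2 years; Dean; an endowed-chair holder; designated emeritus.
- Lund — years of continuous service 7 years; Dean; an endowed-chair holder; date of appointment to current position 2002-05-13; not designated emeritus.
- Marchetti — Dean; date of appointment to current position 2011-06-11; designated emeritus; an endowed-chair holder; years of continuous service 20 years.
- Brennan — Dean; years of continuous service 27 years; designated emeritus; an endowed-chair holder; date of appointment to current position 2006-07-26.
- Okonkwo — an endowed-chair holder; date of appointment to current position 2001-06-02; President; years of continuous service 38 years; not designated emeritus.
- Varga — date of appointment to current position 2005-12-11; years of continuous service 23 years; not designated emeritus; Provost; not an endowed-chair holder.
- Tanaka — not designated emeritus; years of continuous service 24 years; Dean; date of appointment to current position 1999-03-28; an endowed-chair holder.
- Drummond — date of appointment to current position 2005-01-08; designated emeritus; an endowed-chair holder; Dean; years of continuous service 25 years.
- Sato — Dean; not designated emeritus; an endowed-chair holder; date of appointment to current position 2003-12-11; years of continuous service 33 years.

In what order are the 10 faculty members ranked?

Okonkwo, Varga, Nakamura, Harlow, Lund, Marchetti, Tanaka, Drummond, Brennan, Sato

By current position: Okonkwo (President); then Varga (Provost); then Nakamura, Harlow, Lund, Marchetti, Tanaka, Drummond, Brennan and Sato (Dean).
Nakamura, Harlow, Lund, Marchetti, Tanaka, Drummond, Brennan and Sato are each an endowed-chair holder, so the next rule applies.
Among Nakamura, Harlow, Lund, Marchetti, Tanaka, Drummond, Brennan and Sato, by years of continuous service (lower first): Nakamura (2 years) before Harlow (4 years) before Lund (7 years) before Marchetti (20 years) before Tanaka (24 years) before Drummond (25 years) before Brennan (27 years) before Sato (33 years).
Full order: Okonkwo, Varga, Nakamura, Harlow, Lund, Marchetti, Tanaka, Drummond, Brennan, Sato.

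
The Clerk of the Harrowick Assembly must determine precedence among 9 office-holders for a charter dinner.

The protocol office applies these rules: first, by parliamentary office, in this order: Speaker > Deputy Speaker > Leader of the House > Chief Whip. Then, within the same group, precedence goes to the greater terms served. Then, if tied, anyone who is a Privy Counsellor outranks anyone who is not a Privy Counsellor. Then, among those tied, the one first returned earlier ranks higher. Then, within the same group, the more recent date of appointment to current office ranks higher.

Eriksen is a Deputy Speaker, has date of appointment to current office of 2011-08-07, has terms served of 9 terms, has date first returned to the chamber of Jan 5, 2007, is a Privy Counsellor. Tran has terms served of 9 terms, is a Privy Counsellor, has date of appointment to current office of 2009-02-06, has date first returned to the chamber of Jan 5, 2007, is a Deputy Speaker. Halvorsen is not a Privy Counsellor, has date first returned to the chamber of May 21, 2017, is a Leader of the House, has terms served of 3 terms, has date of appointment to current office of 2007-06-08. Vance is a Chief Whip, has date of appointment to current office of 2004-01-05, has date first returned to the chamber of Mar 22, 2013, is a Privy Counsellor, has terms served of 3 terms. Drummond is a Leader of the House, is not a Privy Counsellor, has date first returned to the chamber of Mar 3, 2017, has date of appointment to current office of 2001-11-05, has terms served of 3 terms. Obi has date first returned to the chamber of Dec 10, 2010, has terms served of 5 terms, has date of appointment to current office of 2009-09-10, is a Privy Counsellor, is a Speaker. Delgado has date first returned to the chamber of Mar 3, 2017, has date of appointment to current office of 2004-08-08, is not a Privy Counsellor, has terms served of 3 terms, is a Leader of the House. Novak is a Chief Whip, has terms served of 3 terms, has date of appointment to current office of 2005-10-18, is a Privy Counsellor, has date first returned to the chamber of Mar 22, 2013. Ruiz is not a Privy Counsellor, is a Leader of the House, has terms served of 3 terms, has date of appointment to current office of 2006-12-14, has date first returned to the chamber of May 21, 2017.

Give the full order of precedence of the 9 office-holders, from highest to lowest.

Obi, Eriksen, Tran, Delgado, Drummond, Halvorsen, Ruiz, Novak, Vance

By parliamentary office: Obi (Speaker); then Eriksen and Tran (Deputy Speaker); then Delgado, Drummond, Halvorsen and Ruiz (Leader of the House); then Novak and Vance (Chief Whip).
Eriksen and Tran both have terms served 9 terms, so the next rule applies.
Eriksen and Tran are each a Privy Counsellor, so the next rule applies.
Eriksen and Tran both have date first returned to the chamber Jan 5, 2007, so the next rule applies.
Among Eriksen and Tran, by date of appointment to current office (later first): Eriksen (2011-08-07) before Tran (2009-02-06).
Delgado, Drummond, Halvorsen and Ruiz all have terms served 3 terms, so the next rule applies.
Delgado, Drummond, Halvorsen and Ruiz are each not a Privy Counsellor, so the next rule applies.
Among Delgado, Drummond, Halvorsen and Ruiz, by date first returned to the chamber (earlier first): Delgado and Drummond (Mar 3, 2017) before Halvorsen and Ruiz (May 21, 2017).
Among Delgado and Drummond, by date of appointment to current office (later first): Delgado (2004-08-08) before Drummond (2001-11-05).
Among Halvorsen and Ruiz, by date of appointment to current office (later first): Halvorsen (2007-06-08) before Ruiz (2006-12-14).
Novak and Vance both have terms served 3 terms, so the next rule applies.
Novak and Vance are each a Privy Counsellor, so the next rule applies.
Novak and Vance both have date first returned to the chamber Mar 22, 2013, so the next rule applies.
Among Novak and Vance, by date of appointment to current office (later first): Novak (2005-10-18) before Vance (2004-01-05).
Full order: Obi, Eriksen, Tran, Delgado, Drummond, Halvorsen, Ruiz, Novak, Vance.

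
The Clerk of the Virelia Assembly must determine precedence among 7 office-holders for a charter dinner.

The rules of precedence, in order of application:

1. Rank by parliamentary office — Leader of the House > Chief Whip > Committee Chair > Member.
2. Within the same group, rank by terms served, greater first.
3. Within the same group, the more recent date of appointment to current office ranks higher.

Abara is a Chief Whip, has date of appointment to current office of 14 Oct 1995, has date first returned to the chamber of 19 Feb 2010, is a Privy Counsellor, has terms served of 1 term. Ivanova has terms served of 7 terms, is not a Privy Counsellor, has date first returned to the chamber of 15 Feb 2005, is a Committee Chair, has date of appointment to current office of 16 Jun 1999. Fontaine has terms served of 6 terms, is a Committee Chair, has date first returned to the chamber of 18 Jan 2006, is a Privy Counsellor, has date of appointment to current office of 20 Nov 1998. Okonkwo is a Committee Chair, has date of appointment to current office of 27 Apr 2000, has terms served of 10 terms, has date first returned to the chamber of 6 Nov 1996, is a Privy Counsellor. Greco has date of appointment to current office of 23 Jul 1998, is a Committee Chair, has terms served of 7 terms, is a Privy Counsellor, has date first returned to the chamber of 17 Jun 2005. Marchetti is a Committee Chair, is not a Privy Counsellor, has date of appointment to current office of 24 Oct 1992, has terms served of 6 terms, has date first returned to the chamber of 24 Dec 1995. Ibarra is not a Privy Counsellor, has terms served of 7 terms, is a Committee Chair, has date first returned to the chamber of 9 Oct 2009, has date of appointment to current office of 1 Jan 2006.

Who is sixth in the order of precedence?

Fontaine

By parliamentary office: Abara (Chief Whip); then Okonkwo, Ibarra, Ivanova, Greco, Fontaine and Marchetti (Committee Chair).
Among Okonkwo, Ibarra, Ivanova, Greco, Fontaine and Marchetti, by terms served (higher first): Okonkwo (10 terms) before Ibarra, Ivanova and Greco (7 terms) before Fontaine and Marchetti (6 terms).
Among Ibarra, Ivanova and Greco, by date of appointment to current office (later first): Ibarra (1 Jan 2006) before Ivanova (16 Jun 1999) before Greco (23 Jul 1998).
Among Fontaine and Marchetti, by date of appointment to current office (later first): Fontaine (20 Nov 1998) before Marchetti (24 Oct 1992).
Order: Abara, Okonkwo, Ibarra, Ivanova, Greco, Fontaine, Marchetti.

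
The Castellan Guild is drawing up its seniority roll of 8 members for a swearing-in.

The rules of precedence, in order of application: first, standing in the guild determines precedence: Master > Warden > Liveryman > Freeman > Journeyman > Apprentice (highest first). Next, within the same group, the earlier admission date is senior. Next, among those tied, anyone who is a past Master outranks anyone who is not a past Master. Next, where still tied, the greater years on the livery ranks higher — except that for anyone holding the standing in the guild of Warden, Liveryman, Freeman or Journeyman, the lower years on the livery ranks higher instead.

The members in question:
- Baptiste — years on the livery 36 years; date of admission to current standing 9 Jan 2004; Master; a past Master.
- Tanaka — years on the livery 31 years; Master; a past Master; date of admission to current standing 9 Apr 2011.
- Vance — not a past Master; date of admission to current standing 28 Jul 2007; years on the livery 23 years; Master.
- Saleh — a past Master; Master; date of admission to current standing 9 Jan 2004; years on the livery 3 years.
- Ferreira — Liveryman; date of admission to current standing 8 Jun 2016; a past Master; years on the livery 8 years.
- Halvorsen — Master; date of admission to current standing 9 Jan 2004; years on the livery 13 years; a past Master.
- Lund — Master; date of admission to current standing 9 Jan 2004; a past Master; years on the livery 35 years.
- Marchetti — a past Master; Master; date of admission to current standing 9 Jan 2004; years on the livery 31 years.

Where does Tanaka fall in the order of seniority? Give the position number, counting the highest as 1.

By standing in the guild: Baptiste, Lund, Marchetti, Halvorsen, Saleh, Vance and Tanaka (Master); then Ferreira (Liveryman).
Among Baptiste, Lund, Marchetti, Halvorsen, Saleh, Vance and Tanaka, by date of admission to current standing (earlier first): Baptiste, Lund, Marchetti, Halvorsen and Saleh (9 Jan 2004) before Vance (28 Jul 2007) before Tanaka (9 Apr 2011).
Baptiste, Lund, Marchetti, Halvorsen and Saleh are each a past Master, so the next rule applies.
Among Baptiste, Lund, Marchetti, Halvorsen and Saleh, by years on the livery (higher first): Baptiste (36 years) before Lund (35 years) before Marchetti (31 years) before Halvorsen (13 years) before Saleh (3 years).
Order: Baptiste, Lund, Marchetti, Halvorsen, Saleh, Vance, Tanaka, Ferreira. So position 7.

7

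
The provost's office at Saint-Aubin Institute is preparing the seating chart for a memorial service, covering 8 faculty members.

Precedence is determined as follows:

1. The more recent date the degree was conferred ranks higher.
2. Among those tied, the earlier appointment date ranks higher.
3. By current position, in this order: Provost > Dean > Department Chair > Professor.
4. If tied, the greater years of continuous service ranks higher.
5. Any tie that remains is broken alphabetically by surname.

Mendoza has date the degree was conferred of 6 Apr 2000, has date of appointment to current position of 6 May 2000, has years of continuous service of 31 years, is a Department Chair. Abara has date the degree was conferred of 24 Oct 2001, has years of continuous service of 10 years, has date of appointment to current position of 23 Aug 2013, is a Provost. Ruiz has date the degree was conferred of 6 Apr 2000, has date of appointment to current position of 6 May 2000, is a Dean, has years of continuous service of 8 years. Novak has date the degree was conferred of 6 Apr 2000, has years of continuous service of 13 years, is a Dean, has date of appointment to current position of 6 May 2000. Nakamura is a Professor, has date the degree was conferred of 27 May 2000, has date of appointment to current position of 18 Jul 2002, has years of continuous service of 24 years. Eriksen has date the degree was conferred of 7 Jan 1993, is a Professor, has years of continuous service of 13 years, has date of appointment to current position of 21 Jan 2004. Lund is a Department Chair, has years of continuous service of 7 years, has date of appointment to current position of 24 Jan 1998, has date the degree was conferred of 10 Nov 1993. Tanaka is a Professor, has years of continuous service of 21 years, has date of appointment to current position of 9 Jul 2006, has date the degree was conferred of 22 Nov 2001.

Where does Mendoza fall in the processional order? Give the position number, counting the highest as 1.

By date the degree was conferred (later first): Tanaka (22 Nov 2001); then Abara (24 Oct 2001); then Nakamura (27 May 2000); then Novak, Ruiz and Mendoza (each 6 Apr 2000); then Lund (10 Nov 1993); then Eriksen (7 Jan 1993).
Novak, Ruiz and Mendoza all have date of appointment to current position 6 May 2000, so the next rule applies.
Among Novak, Ruiz and Mendoza, by current position: Novak and Ruiz (Dean) before Mendoza (Department Chair).
Among Novak and Ruiz, by years of continuous service (higher first): Novak (13 years) before Ruiz (8 years).
Order: Tanaka, Abara, Nakamura, Novak, Ruiz, Mendoza, Lund, Eriksen. So position 6.

6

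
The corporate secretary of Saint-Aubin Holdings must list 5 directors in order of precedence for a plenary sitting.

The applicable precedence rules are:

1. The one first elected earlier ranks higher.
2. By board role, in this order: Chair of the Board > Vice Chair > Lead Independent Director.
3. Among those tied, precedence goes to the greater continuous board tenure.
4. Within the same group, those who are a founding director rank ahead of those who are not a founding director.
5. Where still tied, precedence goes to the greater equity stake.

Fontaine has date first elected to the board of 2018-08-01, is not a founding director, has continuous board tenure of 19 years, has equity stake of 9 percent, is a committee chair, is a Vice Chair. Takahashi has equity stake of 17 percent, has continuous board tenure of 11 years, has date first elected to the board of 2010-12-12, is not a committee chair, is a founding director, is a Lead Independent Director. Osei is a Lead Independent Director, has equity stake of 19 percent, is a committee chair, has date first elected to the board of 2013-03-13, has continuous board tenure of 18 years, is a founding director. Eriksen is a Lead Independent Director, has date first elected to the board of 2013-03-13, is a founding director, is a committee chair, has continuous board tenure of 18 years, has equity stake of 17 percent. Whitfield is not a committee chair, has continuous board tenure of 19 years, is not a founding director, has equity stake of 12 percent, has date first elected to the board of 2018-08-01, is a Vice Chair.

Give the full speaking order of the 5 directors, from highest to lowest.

By date first elected to the board (earlier first): Takahashi (2010-12-12); then Osei and Eriksen (both 2013-03-13); then Whitfield and Fontaine (both 2018-08-01).
Osei and Eriksen are each Lead Independent Director, so the next rule applies.
Osei and Eriksen both have continuous board tenure 18 years, so the next rule applies.
Osei and Eriksen are each a founding director, so the next rule applies.
Among Osei and Eriksen, by equity stake (higher first): Osei (19 percent) before Eriksen (17 percent).
Whitfield and Fontaine are each Vice Chair, so the next rule applies.
Whitfield and Fontaine both have continuous board tenure 19 years, so the next rule applies.
Whitfield and Fontaine are each not a founding director, so the next rule applies.
Among Whitfield and Fontaine, by equity stake (higher first): Whitfield (12 percent) before Fontaine (9 percent).
Full order: Takahashi, Osei, Eriksen, Whitfield, Fontaine.

Takahashi, Osei, Eriksen, Whitfield, Fontaine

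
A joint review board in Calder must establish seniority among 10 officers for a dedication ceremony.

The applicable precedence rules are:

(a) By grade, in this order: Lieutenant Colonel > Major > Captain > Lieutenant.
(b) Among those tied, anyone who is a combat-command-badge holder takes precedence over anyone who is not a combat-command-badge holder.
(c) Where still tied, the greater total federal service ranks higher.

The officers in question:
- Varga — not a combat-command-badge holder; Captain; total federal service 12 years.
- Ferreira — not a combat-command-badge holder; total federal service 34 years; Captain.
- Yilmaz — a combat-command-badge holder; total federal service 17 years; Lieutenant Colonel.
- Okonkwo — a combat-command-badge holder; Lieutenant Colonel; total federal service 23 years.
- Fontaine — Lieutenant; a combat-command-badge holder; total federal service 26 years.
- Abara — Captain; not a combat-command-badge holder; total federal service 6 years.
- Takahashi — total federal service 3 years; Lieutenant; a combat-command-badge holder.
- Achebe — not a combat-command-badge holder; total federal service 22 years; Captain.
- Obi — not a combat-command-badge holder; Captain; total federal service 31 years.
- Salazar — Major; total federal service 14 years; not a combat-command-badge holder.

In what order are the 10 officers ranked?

By grade: Okonkwo and Yilmaz (Lieutenant Colonel); then Salazar (Major); then Ferreira, Obi, Achebe, Varga and Abara (Captain); then Fontaine and Takahashi (Lieutenant).
Okonkwo and Yilmaz are each a combat-command-badge holder, so the next rule applies.
Among Okonkwo and Yilmaz, by total federal service (higher first): Okonkwo (23 years) before Yilmaz (17 years).
Ferreira, Obi, Achebe, Varga and Abara are each not a combat-command-badge holder, so the next rule applies.
Among Ferreira, Obi, Achebe, Varga and Abara, by total federal service (higher first): Ferreira (34 years) before Obi (31 years) before Achebe (22 years) before Varga (12 years) before Abara (6 years).
Fontaine and Takahashi are each a combat-command-badge holder, so the next rule applies.
Among Fontaine and Takahashi, by total federal service (higher first): Fontaine (26 years) before Takahashi (3 years).
Full order: Okonkwo, Yilmaz, Salazar, Ferreira, Obi, Achebe, Varga, Abara, Fontaine, Takahashi.

Okonkwo, Yilmaz, Salazar, Ferreira, Obi, Achebe, Varga, Abara, Fontaine, Takahashi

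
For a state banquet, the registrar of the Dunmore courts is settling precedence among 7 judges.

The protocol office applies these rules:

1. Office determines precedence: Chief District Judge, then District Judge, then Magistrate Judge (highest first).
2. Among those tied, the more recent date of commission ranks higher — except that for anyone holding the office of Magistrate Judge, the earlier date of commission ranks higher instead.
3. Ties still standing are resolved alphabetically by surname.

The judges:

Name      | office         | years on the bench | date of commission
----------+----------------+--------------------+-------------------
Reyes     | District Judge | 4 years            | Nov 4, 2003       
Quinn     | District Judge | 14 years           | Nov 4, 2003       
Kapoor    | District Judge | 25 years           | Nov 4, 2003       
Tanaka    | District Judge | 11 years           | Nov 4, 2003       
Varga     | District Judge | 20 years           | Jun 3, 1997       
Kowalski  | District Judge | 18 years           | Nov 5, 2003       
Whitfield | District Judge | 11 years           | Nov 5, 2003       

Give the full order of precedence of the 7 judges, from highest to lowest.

Kowalski, Whitfield, Kapoor, Quinn, Reyes, Tanaka, Varga

By office: Kowalski, Whitfield, Kapoor, Quinn, Reyes, Tanaka and Varga (District Judge).
Among Kowalski, Whitfield, Kapoor, Quinn, Reyes, Tanaka and Varga, by date of commission (later first): Kowalski and Whitfield (Nov 5, 2003) before Kapoor, Quinn, Reyes and Tanaka (Nov 4, 2003) before Varga (Jun 3, 1997).
Among Kowalski and Whitfield, alphabetically by surname: Kowalski before Whitfield.
Among Kapoor, Quinn, Reyes and Tanaka, alphabetically by surname: Kapoor before Quinn before Reyes before Tanaka.
Full order: Kowalski, Whitfield, Kapoor, Quinn, Reyes, Tanaka, Varga.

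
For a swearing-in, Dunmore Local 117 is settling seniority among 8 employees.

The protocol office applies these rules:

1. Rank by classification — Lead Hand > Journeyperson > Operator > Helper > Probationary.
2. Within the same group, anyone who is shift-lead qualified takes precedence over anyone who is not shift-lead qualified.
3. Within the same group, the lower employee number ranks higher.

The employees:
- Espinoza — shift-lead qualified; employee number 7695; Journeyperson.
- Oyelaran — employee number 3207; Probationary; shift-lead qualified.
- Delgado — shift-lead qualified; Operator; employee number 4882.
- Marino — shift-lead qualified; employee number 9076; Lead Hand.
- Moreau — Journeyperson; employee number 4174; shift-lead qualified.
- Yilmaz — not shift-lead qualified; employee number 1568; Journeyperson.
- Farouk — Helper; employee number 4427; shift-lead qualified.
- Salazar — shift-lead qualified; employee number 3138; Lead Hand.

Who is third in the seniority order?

Moreau

By classification: Salazar and Marino (Lead Hand); then Moreau, Espinoza and Yilmaz (Journeyperson); then Delgado (Operator); then Farouk (Helper); then Oyelaran (Probationary).
Salazar and Marino are each shift-lead qualified, so the next rule applies.
Among Salazar and Marino, by employee number (lower first): Salazar (3138) before Marino (9076).
Among Moreau, Espinoza and Yilmaz, shift-lead qualified before not shift-lead qualified: Moreau and Espinoza (shift-lead qualified) before Yilmaz (not shift-lead qualified).
Among Moreau and Espinoza, by employee number (lower first): Moreau (4174) before Espinoza (7695).
Order: Salazar, Marino, Moreau, Espinoza, Yilmaz, Delgado, Farouk, Oyelaran.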